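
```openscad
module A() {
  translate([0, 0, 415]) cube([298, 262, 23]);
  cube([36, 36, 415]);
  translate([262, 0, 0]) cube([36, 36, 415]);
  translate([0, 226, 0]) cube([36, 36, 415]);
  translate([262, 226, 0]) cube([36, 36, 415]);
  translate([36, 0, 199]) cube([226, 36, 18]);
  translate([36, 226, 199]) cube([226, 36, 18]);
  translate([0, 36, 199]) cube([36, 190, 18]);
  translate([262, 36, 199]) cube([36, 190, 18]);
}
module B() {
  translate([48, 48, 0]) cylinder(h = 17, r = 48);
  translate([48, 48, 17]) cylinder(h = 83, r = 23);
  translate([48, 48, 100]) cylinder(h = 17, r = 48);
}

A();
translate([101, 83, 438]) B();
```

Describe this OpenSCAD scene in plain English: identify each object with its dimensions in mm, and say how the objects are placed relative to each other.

A is a simple wooden stool: a rectangular seat 298 mm (x) by 262 mm (y), 23 mm thick, top face at z = 438 mm, on four square legs, each 36×36 mm in cross-section. The legs rest on z = 0, each flush with a corner of the seat. Four stretchers, 36 mm wide and 18 mm tall, connect adjacent legs with their undersides at z = 199 mm, each running between the inner faces of the legs it joins and aligned with the legs' outer faces on the other axis.

B is a spool: two coaxial disc flanges of radius 48 mm and thickness 17 mm, joined by a core cylinder of radius 23 mm and height 83 mm. The lower flange rests on z = 0 and the three cylinders share a vertical axis.

The spool is on top of the stool, centred.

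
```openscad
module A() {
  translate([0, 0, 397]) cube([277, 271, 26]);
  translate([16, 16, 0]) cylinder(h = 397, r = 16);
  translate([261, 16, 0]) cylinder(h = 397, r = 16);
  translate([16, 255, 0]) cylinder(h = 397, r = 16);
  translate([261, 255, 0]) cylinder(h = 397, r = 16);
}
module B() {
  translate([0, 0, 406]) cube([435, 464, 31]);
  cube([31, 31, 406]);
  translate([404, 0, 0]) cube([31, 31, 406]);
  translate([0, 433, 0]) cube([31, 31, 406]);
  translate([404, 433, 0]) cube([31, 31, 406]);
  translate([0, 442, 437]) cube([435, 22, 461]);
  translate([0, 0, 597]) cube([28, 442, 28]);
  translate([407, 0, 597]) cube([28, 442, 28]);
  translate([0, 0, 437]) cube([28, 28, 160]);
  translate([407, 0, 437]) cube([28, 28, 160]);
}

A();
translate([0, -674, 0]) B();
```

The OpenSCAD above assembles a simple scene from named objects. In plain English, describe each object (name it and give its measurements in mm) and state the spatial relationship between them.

A is a simple wooden stool: a rectangular seat 277 mm (x) by 271 mm (y), 26 mm thick, top face at z = 423 mm, on four round legs, each 32 mm in diameter. The legs rest on z = 0, each leg's axis is inset half a diameter from the nearest pair of seat edges (so the leg's bounding box is flush with the corner).

B is a chair. The seat is a 435×464×31 mm slab with its top at z = 437 mm, on four 31×31 mm corner legs (flush with the seat edges, standing on z = 0). A flat backrest 22 mm thick, 461 mm tall, spans the full seat width and rises from the seat top along its +y edge, rear face flush with the rear of the seat. Two armrests of 28×28 mm section run along each side from the seat's front edge to the front of the backrest, top faces 188 mm above the seat top and outer faces flush with the seat's x-edges; a 28×28 mm post under the front of each armrest stands on the seat at the front corner.

The chair is on the floor beside the stool on its −y side.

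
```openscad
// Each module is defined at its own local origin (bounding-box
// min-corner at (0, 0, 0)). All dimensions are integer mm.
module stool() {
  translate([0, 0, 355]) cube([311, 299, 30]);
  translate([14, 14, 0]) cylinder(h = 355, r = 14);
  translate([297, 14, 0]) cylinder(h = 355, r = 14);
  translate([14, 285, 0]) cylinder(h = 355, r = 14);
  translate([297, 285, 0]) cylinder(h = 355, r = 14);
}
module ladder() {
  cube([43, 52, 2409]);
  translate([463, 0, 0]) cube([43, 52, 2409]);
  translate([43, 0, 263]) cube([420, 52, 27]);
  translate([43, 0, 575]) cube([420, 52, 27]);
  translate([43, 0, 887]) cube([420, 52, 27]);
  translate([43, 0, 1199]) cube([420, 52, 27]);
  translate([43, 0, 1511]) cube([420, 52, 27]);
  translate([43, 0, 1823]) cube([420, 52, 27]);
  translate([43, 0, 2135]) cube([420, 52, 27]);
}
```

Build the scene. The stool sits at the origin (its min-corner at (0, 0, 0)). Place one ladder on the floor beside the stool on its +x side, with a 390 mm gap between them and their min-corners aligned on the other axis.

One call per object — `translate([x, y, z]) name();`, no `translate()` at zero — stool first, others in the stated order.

stool();
translate([701, 0, 0]) ladder();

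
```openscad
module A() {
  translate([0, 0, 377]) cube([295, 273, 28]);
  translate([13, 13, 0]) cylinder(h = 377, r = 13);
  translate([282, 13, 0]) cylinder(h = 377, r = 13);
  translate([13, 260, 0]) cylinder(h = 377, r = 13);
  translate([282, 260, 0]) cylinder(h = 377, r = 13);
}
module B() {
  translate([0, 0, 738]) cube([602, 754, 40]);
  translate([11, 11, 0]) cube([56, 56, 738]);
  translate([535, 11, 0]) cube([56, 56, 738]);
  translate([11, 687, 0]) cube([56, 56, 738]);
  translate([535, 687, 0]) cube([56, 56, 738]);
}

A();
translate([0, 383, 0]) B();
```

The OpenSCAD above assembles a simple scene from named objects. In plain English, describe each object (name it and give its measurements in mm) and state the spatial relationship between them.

A is a four-legged stool. The seat is 295×273 mm, 28 mm thick, top at z = 405 mm. It stands on four round legs, each 26 mm in diameter, from z = 0 to the seat underside, each leg's axis is inset half a diameter from the nearest pair of seat edges (so the leg's bounding box is flush with the corner).

B is a rectangular dining table. The top is 602×754×40 mm with its upper surface at z = 778 mm. It stands on four 56×56 mm square legs, each inset 11 mm from the nearest pair of top edges, running from the floor to the underside of the top.

The table is on the floor beside the stool on its +y side.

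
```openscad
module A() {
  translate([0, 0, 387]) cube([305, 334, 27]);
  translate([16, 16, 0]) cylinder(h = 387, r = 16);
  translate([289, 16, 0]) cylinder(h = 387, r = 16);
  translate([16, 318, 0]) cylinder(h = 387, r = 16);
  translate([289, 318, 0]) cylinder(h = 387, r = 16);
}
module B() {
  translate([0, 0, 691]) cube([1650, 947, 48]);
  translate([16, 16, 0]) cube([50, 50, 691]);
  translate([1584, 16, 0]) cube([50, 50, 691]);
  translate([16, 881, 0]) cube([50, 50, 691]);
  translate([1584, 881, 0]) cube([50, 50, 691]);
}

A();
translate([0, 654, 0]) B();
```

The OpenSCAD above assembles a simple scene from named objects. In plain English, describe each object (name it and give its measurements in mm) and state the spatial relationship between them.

A is a four-legged stool. The seat is a 305×334×27 mm slab whose top surface is at z = 414 mm; four round legs, each 32 mm in diameter, run from the floor (z = 0) to the underside of the seat, each leg's axis is inset half a diameter from the nearest pair of seat edges (so the leg's bounding box is flush with the corner).

B is a rectangular dining table. The top is 1650×947×48 mm with its upper surface at z = 739 mm. It stands on four 50×50 mm square legs, each inset 16 mm from the nearest pair of top edges, running from the floor to the underside of the top.

The table is on the floor beside the stool on its +y side.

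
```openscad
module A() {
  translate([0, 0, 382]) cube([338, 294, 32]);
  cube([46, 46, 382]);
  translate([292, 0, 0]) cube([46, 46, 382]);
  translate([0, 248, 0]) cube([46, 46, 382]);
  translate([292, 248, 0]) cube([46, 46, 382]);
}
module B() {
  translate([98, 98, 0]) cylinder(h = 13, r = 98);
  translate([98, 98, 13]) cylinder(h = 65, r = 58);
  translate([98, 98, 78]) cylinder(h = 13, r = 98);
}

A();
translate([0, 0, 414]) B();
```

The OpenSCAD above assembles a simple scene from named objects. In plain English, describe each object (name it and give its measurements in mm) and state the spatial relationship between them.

A is a simple wooden stool: a rectangular seat 338 mm (x) by 294 mm (y), 32 mm thick, top face at z = 414 mm, on four square legs, each 46×46 mm in cross-section. The legs rest on z = 0, each flush with a corner of the seat.

B is a spool: two coaxial disc flanges of radius 98 mm and thickness 13 mm, joined by a core cylinder of radius 58 mm and height 65 mm. The lower flange rests on z = 0 and the three cylinders share a vertical axis.

The spool is on top of the stool.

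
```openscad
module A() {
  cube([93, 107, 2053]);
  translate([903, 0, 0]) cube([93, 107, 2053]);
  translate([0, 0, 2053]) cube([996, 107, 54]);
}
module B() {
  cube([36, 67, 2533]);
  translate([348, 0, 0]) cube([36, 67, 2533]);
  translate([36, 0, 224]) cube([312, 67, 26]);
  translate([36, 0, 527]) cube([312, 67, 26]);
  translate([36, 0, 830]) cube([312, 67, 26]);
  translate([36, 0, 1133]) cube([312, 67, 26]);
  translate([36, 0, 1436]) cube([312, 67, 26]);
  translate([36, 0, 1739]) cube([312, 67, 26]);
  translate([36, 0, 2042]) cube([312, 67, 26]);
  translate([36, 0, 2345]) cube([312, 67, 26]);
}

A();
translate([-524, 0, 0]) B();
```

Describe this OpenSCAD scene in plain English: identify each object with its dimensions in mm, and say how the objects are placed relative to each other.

A is a rectangular door frame: two vertical jambs of 93×107 mm section, 2053 mm tall, with a clear opening 810 mm wide between their inner faces. A header 54 mm tall and 107 mm deep lies on top of the jambs and spans the full outside width.

B is a wooden ladder with two side rails of 36×67 mm section and 2533 mm height, set 384 mm apart overall. Between them run 8 rectangular rungs (67 mm deep, 26 mm thick), front faces flush with the rails' −y face. The bottom of the first rung is 224 mm above the floor and each subsequent rung is 303 mm higher than the one below.

The ladder is on the floor beside the door frame on its −x side.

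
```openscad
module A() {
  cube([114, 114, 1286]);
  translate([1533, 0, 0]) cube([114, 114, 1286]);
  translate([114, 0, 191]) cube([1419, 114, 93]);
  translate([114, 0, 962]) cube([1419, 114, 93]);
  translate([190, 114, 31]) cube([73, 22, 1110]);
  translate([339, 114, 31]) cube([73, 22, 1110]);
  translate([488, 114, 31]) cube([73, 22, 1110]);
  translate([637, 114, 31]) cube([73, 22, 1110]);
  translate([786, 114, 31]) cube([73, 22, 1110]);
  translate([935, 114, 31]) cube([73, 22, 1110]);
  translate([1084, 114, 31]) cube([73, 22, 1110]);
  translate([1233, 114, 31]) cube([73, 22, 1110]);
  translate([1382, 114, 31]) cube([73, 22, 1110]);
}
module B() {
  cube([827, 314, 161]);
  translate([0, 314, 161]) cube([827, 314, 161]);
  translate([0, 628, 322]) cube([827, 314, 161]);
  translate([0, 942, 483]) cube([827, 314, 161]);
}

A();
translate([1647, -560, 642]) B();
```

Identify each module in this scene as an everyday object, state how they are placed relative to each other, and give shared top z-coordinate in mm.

A is a fence section. B is a staircase. The staircase is beside the fence section with their tops flush at z = 1286. The shared top z-coordinate is 1286 mm.

Both tops at z = 1286 mm.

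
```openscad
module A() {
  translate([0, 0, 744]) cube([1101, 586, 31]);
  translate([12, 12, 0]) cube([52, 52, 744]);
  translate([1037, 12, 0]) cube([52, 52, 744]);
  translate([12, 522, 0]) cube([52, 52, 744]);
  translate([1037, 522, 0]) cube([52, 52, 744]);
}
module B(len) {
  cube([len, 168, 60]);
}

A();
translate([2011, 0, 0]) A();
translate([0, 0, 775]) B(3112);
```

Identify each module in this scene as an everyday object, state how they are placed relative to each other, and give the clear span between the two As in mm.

A is a table. B is a beam. A beam spans the tops of two tables. The clear span between the two tables is 910 mm.

Second table starts at x = 2011; first ends at x = 1101; clear span = 2011 − 1101 = 910 mm.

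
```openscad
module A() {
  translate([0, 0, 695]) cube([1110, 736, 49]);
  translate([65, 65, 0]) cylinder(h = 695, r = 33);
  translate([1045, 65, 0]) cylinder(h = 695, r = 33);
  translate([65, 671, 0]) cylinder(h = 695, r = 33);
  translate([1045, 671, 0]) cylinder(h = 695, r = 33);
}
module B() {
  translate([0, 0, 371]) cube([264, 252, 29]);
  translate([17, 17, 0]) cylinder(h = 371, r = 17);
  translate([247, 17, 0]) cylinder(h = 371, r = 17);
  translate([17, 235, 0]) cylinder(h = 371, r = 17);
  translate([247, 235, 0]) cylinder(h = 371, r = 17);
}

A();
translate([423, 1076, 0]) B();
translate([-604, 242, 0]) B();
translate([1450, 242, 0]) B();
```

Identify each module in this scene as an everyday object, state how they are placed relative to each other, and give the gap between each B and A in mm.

Each stool's nearest face is 340 mm from the table's bounding box.

A is a table. B is a stool. Three stools sit around the table at the +y, −x, +x sides. The gap between each stool and the table is 340 mm.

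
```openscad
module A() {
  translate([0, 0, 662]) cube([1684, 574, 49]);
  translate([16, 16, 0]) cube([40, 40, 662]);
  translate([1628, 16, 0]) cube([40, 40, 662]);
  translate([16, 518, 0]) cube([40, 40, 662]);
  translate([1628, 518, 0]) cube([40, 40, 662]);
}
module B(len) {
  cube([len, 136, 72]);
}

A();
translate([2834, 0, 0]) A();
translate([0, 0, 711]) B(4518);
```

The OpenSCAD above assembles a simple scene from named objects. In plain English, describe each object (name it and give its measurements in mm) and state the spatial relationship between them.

A is a table with a 1684×574 mm rectangular top, 49 mm thick, top surface at z = 711 mm, supported by four 40×40 mm square legs, each inset 16 mm from the nearest pair of top edges, running from the floor.

B is a rectangular beam 4518 mm long (x), 136 mm deep (y), 72 mm thick (z).

The beam spans the tops of two tables placed 1150 mm apart, resting at z = 711 mm.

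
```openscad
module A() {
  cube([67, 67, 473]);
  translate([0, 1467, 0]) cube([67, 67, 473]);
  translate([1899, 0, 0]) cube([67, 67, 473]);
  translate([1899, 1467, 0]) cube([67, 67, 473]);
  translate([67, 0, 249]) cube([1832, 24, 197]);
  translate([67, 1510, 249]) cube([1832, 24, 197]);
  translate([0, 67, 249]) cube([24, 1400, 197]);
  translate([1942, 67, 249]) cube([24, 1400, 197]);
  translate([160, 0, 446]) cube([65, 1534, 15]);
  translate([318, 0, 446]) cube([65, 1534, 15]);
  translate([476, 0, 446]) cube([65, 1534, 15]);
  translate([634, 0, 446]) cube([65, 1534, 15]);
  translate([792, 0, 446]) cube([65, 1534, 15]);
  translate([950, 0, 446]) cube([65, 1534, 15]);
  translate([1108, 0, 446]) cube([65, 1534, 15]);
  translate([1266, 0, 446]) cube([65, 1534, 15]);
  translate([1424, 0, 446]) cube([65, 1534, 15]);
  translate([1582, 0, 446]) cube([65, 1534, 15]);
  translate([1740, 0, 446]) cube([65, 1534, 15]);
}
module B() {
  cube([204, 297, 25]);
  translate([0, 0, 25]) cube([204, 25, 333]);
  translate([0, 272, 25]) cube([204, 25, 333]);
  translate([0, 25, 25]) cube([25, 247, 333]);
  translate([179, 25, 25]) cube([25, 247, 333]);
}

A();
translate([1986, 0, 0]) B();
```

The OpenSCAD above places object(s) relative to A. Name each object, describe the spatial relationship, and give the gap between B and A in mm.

The open box's nearest face is 20 mm from the bed frame's +x face.

A is a bed frame. B is an open box. The open box is on the floor beside the bed frame on its +x side. The gap between the open box and the bed frame is 20 mm.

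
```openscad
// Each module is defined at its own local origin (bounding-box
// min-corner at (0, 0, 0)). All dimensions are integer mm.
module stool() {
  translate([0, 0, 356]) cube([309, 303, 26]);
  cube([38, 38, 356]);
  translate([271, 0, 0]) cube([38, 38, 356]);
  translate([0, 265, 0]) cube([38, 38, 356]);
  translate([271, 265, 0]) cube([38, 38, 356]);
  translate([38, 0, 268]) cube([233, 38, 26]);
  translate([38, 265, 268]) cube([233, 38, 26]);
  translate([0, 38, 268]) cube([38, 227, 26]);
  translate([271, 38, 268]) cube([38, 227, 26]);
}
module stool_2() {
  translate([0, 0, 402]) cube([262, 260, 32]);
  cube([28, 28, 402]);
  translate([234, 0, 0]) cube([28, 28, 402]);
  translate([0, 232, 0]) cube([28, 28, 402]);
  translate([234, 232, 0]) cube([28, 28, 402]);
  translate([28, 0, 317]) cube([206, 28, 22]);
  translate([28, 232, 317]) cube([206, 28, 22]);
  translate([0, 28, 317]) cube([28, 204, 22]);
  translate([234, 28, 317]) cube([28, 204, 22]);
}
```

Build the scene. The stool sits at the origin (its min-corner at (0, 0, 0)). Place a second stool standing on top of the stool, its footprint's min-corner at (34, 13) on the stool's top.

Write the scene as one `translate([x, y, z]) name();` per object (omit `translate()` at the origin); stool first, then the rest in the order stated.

stool();
translate([34, 13, 382]) stool_2();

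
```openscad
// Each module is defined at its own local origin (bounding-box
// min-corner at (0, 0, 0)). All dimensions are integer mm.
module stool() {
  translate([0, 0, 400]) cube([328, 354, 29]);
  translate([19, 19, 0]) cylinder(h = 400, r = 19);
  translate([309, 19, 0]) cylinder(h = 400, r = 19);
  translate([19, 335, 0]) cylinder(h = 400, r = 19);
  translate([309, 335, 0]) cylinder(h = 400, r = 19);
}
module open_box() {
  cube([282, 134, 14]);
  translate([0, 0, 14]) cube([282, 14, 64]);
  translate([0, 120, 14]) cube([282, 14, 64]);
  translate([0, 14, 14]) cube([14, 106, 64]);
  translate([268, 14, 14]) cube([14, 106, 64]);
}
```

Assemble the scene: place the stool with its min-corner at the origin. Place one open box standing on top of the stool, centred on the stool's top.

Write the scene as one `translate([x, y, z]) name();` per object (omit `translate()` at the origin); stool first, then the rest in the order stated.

stool();
translate([23, 110, 429]) open_box();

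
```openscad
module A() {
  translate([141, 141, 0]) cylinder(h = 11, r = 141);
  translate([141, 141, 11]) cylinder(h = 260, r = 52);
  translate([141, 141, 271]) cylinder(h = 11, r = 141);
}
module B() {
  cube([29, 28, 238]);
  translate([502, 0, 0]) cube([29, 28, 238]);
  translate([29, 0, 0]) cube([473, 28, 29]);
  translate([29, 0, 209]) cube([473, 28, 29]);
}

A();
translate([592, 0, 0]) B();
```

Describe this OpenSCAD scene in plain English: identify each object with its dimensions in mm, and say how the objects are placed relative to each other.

A is a spool: two coaxial disc flanges of radius 141 mm and thickness 11 mm, joined by a core cylinder of radius 52 mm and height 260 mm. The lower flange rests on z = 0 and the three cylinders share a vertical axis.

B is a rectangular picture frame lying in the x–z plane (depth along y). The opening is 473 mm wide (x) by 180 mm tall (z), surrounded by a border 29 mm wide on all four sides. The frame is 28 mm deep and is made of two full-height vertical stiles with two horizontal rails fitted between them.

The picture frame is on the floor beside the spool on its +x side.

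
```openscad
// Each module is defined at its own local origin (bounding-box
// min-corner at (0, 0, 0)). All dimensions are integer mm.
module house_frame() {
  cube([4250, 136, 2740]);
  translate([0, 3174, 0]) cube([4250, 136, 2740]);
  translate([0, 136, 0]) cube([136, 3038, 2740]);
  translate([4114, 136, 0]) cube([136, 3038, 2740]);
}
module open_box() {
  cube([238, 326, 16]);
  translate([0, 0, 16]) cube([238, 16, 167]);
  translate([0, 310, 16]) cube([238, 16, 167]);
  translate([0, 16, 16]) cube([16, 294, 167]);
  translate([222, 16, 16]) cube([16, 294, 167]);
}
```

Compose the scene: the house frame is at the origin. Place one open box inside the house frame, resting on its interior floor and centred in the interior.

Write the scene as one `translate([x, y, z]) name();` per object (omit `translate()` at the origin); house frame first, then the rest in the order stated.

house_frame();
translate([2006, 1492, 0]) open_box();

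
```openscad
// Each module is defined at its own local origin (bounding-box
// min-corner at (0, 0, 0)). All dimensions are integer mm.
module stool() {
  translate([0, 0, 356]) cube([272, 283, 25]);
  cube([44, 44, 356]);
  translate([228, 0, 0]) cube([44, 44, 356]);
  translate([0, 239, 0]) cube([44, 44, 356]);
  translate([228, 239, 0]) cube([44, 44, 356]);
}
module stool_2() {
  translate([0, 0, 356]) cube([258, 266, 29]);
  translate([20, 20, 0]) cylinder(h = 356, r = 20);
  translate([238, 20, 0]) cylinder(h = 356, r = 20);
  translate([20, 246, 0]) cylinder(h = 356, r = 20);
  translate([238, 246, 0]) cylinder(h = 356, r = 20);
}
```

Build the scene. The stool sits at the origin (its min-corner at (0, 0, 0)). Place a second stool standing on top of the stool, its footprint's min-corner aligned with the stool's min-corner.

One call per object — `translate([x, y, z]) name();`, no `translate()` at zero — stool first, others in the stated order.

stool();
translate([0, 0, 381]) stool_2();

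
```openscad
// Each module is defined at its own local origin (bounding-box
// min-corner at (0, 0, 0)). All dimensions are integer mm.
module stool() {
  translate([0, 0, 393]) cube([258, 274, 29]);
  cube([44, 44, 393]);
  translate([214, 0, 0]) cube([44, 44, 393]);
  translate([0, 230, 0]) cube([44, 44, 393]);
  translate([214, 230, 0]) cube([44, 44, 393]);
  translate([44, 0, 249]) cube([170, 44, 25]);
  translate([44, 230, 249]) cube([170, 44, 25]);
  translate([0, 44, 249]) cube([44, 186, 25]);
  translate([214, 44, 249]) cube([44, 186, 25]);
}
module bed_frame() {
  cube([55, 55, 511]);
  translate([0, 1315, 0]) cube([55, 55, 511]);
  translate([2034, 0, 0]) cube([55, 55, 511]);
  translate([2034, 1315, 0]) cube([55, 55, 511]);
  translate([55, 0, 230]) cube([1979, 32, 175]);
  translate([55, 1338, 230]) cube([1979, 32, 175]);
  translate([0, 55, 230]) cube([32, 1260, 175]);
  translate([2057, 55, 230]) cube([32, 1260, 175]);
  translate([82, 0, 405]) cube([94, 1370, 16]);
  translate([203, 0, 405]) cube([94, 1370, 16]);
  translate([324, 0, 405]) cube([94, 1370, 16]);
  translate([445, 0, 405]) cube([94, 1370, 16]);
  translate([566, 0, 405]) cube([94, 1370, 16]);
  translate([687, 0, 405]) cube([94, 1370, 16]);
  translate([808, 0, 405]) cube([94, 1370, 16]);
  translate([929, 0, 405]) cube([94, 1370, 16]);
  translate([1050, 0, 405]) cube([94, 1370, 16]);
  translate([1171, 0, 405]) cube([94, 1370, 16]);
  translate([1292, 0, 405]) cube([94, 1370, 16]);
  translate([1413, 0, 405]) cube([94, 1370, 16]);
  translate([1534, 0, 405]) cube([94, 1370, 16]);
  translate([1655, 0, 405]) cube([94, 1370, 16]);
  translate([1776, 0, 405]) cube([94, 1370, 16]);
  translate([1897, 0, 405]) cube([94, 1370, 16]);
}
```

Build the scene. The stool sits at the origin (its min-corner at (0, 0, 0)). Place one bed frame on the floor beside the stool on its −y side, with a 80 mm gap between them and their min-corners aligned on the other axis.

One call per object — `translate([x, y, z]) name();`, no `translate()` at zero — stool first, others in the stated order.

stool();
translate([0, -1450, 0]) bed_frame();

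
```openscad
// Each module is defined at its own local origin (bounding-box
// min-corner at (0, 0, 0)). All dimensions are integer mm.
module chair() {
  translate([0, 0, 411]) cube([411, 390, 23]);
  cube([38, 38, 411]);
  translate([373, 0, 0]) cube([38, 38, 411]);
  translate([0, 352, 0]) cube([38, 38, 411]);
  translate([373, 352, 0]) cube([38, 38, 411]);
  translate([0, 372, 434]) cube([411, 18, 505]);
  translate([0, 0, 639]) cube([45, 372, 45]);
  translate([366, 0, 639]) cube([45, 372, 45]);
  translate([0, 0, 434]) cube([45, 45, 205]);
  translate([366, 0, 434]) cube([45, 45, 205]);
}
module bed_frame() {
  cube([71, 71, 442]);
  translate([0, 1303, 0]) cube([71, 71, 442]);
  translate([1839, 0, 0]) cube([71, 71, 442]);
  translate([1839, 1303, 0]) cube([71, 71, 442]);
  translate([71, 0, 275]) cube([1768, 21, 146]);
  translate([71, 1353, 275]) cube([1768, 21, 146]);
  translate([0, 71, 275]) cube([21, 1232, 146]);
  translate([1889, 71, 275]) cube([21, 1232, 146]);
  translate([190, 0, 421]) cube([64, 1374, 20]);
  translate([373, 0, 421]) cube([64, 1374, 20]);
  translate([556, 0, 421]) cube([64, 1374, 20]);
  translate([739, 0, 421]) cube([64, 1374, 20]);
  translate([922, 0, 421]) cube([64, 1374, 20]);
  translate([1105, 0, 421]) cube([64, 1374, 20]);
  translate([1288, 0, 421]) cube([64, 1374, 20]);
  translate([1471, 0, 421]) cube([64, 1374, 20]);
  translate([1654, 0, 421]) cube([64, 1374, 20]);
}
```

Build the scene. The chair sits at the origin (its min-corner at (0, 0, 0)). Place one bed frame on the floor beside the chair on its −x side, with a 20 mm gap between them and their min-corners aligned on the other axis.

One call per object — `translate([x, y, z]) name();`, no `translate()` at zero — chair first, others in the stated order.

chair();
translate([-1930, 0, 0]) bed_frame();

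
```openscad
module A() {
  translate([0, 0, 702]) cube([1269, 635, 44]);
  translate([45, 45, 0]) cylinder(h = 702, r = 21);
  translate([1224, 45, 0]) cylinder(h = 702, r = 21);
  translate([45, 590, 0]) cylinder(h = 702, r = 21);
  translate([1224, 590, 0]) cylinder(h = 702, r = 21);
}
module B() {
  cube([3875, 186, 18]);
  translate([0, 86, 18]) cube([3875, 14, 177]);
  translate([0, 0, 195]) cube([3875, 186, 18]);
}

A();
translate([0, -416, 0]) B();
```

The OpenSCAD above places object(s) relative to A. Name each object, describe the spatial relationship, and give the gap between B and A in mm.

The I-beam's nearest face is 230 mm from the table's −y face.

A is a table. B is an I-beam. The I-beam is on the floor beside the table on its −y side. The gap between the I-beam and the table is 230 mm.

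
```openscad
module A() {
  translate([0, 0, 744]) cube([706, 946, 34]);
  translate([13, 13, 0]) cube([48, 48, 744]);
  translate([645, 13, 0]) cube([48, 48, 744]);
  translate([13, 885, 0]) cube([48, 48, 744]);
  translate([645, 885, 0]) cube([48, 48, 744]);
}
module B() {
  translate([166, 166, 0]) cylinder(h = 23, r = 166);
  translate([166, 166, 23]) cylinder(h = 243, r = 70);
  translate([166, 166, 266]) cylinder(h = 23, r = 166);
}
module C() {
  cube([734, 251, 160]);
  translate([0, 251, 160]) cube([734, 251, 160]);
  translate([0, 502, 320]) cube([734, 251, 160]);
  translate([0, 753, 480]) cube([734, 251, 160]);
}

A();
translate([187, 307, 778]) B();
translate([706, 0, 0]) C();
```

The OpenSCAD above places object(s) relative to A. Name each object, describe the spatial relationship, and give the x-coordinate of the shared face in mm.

The table's +x face and the staircase's −x face are both at x = 706 mm.

A is a table. B is a spool. C is a staircase. The spool is on top of the table, centred. The staircase is against the table's +x side, with their −y faces flush. The x-coordinate of the shared face is 706 mm.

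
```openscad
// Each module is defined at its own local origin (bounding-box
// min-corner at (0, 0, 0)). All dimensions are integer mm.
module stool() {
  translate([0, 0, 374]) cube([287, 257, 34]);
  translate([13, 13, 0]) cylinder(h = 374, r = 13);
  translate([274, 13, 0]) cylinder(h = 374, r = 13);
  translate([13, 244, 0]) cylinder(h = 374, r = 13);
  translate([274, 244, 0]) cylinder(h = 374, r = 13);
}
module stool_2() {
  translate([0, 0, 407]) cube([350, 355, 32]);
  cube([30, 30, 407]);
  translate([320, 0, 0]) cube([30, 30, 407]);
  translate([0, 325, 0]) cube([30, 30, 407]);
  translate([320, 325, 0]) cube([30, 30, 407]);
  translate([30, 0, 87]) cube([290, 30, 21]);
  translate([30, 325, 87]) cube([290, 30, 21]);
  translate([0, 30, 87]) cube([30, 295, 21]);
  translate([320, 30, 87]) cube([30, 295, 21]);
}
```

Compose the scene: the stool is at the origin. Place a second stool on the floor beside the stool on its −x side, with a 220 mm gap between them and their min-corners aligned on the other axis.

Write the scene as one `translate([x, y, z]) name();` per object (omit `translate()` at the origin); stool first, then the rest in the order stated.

stool();
translate([-570, 0, 0]) stool_2();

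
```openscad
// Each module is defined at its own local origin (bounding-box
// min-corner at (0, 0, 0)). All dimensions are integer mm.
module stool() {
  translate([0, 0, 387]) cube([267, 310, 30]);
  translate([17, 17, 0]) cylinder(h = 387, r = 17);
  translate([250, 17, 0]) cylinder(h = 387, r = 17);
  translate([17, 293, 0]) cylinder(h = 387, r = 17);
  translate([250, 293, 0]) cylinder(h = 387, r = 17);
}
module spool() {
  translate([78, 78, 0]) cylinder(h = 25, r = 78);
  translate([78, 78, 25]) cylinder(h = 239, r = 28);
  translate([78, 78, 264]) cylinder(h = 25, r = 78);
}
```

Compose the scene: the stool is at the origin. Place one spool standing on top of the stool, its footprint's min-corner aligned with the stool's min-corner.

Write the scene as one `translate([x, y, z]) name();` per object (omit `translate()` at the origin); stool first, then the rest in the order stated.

stool();
translate([0, 0, 417]) spool();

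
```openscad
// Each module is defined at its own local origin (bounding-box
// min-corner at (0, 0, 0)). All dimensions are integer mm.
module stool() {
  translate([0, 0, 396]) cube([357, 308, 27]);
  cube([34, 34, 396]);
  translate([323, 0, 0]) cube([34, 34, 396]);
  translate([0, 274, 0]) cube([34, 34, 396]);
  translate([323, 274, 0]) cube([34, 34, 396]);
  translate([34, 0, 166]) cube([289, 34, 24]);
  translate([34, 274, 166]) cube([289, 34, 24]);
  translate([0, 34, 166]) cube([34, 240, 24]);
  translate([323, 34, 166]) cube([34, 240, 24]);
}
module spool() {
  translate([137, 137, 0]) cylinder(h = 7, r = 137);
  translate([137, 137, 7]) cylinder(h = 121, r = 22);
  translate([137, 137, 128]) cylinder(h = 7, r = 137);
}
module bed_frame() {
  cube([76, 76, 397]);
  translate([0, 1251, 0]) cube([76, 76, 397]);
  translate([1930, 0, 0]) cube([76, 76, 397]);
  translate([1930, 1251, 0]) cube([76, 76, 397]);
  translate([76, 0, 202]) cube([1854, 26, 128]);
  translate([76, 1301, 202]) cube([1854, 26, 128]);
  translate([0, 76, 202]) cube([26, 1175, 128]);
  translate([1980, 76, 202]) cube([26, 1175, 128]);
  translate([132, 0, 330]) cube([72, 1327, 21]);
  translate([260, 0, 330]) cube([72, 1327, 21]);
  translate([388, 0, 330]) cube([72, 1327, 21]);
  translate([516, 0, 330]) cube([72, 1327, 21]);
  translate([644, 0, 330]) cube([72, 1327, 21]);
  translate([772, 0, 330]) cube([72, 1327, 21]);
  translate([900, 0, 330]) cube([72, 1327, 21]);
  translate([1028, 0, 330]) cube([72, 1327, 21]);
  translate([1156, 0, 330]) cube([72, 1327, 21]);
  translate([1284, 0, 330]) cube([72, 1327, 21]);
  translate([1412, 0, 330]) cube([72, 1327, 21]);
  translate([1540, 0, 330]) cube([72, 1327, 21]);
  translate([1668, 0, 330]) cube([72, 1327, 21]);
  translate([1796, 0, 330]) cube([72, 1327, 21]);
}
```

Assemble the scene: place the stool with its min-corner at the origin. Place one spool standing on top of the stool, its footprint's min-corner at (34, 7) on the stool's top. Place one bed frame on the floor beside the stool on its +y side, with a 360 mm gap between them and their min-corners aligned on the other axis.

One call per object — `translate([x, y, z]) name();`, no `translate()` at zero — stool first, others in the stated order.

stool();
translate([34, 7, 423]) spool();
translate([0, 668, 0]) bed_frame();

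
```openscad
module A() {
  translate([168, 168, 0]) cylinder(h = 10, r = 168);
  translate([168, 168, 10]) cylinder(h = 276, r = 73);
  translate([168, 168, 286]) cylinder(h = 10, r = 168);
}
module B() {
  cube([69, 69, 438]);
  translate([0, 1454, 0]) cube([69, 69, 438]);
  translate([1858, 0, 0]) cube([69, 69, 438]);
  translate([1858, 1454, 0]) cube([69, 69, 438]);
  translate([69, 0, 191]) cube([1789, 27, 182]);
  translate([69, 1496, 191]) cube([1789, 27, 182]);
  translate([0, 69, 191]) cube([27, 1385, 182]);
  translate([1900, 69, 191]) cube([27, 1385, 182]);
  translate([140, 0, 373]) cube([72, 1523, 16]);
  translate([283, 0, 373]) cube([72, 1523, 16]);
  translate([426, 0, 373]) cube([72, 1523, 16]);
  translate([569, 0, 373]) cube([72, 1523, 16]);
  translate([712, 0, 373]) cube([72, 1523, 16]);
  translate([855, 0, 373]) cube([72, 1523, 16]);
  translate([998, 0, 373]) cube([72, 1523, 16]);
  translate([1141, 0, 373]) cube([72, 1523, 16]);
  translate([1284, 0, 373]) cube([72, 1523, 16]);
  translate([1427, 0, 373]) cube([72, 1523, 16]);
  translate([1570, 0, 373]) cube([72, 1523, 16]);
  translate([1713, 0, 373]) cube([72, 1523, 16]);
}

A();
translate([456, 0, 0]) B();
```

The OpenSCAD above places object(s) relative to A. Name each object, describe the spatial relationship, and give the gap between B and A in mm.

A is a spool. B is a bed frame. The bed frame is on the floor beside the spool on its +x side. The gap between the bed frame and the spool is 120 mm.

The bed frame's nearest face is 120 mm from the spool's +x face.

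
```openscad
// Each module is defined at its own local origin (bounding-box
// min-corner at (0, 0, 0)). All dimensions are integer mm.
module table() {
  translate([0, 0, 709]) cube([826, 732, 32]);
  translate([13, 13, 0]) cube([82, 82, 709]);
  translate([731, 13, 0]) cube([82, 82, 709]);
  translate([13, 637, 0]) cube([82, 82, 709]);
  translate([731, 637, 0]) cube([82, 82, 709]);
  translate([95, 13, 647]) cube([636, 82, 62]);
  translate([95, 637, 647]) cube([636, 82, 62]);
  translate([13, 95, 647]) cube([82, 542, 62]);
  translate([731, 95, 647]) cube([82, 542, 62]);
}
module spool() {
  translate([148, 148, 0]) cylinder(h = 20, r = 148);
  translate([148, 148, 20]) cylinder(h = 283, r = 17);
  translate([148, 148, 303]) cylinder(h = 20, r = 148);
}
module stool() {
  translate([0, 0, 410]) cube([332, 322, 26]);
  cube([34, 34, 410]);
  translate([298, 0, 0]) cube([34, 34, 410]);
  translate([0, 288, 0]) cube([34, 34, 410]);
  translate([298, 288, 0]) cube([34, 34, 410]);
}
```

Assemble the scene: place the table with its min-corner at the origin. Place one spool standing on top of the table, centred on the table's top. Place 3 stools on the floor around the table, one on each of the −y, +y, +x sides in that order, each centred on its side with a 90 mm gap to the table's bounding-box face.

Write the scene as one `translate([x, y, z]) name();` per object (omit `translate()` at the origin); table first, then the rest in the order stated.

table();
translate([265, 218, 741]) spool();
translate([247, -412, 0]) stool();
translate([247, 822, 0]) stool();
translate([916, 205, 0]) stool();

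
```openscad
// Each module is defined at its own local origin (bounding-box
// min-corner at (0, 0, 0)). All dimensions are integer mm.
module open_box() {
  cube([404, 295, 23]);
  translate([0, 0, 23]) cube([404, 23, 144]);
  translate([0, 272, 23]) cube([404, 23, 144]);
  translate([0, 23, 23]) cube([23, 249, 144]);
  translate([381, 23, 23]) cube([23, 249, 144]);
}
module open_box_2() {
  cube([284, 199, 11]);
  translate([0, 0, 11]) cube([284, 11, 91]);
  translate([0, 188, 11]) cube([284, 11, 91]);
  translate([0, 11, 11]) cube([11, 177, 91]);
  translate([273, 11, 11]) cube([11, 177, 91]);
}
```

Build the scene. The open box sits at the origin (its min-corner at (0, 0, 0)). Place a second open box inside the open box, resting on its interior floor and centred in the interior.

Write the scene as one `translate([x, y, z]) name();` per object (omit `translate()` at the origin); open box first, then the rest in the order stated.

open_box();
translate([60, 48, 23]) open_box_2();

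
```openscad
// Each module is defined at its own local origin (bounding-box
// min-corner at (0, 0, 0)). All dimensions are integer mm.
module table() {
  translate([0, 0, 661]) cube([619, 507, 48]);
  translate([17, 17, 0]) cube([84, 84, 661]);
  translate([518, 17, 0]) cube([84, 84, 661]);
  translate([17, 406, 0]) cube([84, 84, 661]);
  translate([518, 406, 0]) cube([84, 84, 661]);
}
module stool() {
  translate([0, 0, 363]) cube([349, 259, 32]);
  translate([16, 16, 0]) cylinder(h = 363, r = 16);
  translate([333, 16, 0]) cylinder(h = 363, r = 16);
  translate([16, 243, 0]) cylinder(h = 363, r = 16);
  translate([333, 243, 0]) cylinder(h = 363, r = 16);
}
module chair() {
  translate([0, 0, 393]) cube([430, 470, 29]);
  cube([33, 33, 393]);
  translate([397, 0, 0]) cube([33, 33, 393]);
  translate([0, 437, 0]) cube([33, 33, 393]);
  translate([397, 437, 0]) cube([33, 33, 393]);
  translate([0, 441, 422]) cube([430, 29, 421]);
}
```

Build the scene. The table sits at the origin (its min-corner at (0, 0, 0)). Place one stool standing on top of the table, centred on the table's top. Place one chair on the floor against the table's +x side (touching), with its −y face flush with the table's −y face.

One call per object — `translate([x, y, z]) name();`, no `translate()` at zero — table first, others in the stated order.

table();
translate([135, 124, 709]) stool();
translate([619, 0, 0]) chair();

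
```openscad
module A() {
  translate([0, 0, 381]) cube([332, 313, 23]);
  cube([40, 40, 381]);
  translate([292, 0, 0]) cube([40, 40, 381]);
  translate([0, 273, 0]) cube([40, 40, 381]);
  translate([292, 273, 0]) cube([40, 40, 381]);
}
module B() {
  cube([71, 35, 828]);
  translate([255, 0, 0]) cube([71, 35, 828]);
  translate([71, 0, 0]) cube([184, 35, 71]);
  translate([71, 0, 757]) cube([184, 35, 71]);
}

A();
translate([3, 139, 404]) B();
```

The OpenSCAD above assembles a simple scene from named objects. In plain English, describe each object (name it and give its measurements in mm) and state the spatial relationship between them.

A is a four-legged stool. The seat is 332×313 mm, 23 mm thick, top at z = 404 mm. It stands on four square legs, each 40×40 mm in cross-section, from z = 0 to the seat underside, each flush with a corner of the seat.

B is a rectangular picture frame lying in the x–z plane (depth along y). The opening is 184 mm wide (x) by 686 mm tall (z), surrounded by a border 71 mm wide on all four sides. The frame is 35 mm deep and is made of two full-height vertical stiles with two horizontal rails fitted between them.

The picture frame is on top of the stool, centred.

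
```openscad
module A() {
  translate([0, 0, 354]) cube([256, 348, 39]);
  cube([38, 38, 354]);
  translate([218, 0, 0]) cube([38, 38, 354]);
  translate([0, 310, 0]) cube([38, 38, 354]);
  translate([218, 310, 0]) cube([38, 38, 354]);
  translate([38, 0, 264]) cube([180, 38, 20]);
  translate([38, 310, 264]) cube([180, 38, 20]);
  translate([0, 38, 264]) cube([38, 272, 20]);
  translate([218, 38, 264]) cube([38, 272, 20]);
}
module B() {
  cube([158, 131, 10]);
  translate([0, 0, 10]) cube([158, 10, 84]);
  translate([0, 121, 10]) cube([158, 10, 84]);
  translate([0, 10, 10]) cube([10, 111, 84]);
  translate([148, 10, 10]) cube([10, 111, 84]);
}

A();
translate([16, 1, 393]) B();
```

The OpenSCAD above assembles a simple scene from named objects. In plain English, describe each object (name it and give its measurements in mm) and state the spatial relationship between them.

A is a four-legged stool. The seat is a 256×348×39 mm slab whose top surface is at z = 393 mm; four square legs, each 38×38 mm in cross-section, run from the floor (z = 0) to the underside of the seat, each flush with a corner of the seat. Four stretchers, 38 mm wide and 20 mm tall, connect adjacent legs with their undersides at z = 264 mm, each running between the inner faces of the legs it joins and aligned with the legs' outer faces on the other axis.

B is an open storage box with external size 158×131×94 mm and wall thickness 10 mm (the base is also 10 mm thick). The base covers the whole footprint; the four walls stand on the base, with the y-facing walls full-width and the x-facing walls fitting between their inner faces.

The open box is on top of the stool.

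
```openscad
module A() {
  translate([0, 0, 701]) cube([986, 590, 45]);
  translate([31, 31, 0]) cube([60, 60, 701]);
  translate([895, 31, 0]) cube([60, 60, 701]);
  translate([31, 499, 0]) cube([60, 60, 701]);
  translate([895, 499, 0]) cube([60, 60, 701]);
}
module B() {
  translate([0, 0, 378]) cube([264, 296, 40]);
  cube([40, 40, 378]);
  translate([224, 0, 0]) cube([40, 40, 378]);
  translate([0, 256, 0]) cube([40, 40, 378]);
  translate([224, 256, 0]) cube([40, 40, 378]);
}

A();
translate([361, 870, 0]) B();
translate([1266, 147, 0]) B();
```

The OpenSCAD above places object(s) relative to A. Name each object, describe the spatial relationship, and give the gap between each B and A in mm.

Each stool's nearest face is 280 mm from the table's bounding box.

A is a table. B is a stool. Two stools sit around the table at the +y, +x sides. The gap between each stool and the table is 280 mm.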